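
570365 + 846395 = 1416760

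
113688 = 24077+89611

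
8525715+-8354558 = 171157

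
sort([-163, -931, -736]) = [-931, -736, -163]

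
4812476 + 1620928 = 6433404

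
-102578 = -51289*2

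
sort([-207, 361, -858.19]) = [-858.19, -207, 361]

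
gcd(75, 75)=75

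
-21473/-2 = 10736+1/2 = 10736.50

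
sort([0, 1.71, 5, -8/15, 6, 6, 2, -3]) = [-3, -8/15, 0, 1.71, 2, 5, 6, 6]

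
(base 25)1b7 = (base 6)4111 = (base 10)907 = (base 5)12112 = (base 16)38b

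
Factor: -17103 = -1*3^1*5701^1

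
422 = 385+37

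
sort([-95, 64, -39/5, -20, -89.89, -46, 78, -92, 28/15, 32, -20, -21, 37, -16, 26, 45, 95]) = [-95, -92, -89.89, -46, -21, -20, -20, -16, -39/5, 28/15, 26, 32, 37, 45, 64, 78, 95]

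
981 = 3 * 327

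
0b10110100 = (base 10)180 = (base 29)66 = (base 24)7c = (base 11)154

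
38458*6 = 230748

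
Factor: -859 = -1*859^1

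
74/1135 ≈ 0.0652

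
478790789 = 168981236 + 309809553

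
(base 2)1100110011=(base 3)1010100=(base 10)819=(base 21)1i0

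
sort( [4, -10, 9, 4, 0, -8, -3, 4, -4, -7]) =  [-10, -8, -7, -4, -3, 0, 4, 4, 4, 9]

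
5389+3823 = 9212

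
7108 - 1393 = 5715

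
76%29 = 18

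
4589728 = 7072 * 649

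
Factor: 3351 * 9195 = 3^2 * 5^1 * 613^1 * 1117^1 = 30812445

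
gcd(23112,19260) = 3852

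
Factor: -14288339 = -1*13^1*1099103^1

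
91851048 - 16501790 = 75349258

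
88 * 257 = 22616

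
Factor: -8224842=-1 * 2^1 * 3^1 * 191^1 * 7177^1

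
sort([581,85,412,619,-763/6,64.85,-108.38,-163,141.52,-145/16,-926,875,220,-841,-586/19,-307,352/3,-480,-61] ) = [-926,-841,-480,-307,-163,-763/6,-108.38,-61,-586/19,-145/16,64.85,85,352/3,141.52,220,412,581,619,875] 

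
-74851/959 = -10693/137 ≈ -78.05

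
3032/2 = 1516 = 1516.00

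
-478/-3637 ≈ 0.131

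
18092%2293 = 2041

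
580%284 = 12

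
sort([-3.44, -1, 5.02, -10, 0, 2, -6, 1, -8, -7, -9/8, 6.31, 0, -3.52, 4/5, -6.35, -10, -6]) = [-10, -10, -8, -7, -6.35, -6, -6, -3.52, -3.44, -9/8, -1, 0, 0, 4/5, 1, 2, 5.02, 6.31]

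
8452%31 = 20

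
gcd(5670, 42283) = 1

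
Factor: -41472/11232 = -1 * 2^4 * 3^1 * 13^(-1) = -48/13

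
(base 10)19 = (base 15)14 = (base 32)j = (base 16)13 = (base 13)16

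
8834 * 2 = 17668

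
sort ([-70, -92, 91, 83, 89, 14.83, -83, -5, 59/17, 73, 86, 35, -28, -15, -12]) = [-92, -83, -70, -28, -15, -12, -5, 59/17, 14.83, 35, 73, 83, 86, 89, 91]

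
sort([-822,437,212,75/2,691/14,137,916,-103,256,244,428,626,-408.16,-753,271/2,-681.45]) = [-822,-753,-681.45,-408.16,-103,75/2,691/14,271/2,137,212,244,256,428,437,626,916]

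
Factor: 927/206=2^(-1)*3^2=9/2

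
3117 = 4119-1002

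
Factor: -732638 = -1*2^1*337^1*1087^1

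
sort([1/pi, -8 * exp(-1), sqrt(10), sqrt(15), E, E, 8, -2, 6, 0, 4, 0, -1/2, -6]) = [-6, -8 * exp(-1), -2, -1/2, 0, 0, 1/pi, E, E, sqrt(10), sqrt(15), 4, 6, 8]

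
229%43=14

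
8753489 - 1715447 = 7038042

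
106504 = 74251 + 32253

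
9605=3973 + 5632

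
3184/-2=-1592=-1592.00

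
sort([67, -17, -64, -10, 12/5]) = [-64, -17, -10, 12/5, 67]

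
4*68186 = 272744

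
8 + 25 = 33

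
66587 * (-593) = -39486091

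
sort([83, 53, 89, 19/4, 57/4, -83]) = [-83, 19/4, 57/4, 53, 83, 89]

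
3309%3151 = 158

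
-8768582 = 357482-9126064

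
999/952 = 1+47/952 ≈ 1.05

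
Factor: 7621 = 7621^1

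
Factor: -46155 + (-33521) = -1 * 2^2 * 19919^1 = -79676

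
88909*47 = 4178723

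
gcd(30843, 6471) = 9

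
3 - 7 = -4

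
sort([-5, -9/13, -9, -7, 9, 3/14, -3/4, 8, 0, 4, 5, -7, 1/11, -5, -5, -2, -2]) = [-9, -7, -7, -5, -5, -5, -2, -2, -3/4, -9/13, 0, 1/11, 3/14, 4, 5, 8, 9]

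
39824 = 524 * 76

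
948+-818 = 130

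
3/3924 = 1/1308 ≈ 0.000765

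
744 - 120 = 624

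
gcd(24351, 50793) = 3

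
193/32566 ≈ 0.00593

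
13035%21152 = 13035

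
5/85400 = 1/17080 ≈ 0.0000585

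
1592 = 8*199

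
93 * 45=4185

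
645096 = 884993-239897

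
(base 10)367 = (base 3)111121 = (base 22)gf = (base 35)ah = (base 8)557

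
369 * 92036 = 33961284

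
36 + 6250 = 6286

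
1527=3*509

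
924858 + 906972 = 1831830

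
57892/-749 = -77 - 219/749 ≈ -77.29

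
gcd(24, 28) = 4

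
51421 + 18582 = 70003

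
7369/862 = 8 + 473/862 ≈ 8.55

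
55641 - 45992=9649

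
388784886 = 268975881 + 119809005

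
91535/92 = 994+87/92 ≈ 994.95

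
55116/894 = 61+97/149 ≈ 61.65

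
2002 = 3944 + -1942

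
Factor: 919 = 919^1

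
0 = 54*0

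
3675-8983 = -5308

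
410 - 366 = 44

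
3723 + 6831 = 10554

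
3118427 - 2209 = 3116218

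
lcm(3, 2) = 6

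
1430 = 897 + 533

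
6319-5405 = 914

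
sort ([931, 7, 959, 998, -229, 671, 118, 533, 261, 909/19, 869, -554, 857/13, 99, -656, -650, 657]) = [-656, -650, -554, -229, 7, 909/19, 857/13, 99, 118, 261, 533, 657, 671, 869, 931, 959, 998]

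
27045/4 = 6761 + 1/4 = 6761.25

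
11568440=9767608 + 1800832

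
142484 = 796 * 179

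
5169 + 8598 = 13767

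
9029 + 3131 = 12160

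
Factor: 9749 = 9749^1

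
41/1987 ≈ 0.0206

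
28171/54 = 521 + 37/54 ≈ 521.69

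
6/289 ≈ 0.0208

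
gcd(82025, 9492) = 1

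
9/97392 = 3/32464 ≈ 0.0000924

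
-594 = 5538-6132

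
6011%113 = 22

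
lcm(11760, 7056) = 35280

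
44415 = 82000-37585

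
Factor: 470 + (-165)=5^1*61^1=305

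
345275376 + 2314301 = 347589677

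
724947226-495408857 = 229538369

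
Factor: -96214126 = -1*2^1*41^1*1173343^1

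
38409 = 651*59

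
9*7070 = 63630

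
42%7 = 0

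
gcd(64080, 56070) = 8010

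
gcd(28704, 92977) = 1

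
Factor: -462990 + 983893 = 173^1*3011^1 = 520903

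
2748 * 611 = 1679028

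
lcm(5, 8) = 40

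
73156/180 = 18289/45 ≈ 406.42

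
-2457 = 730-3187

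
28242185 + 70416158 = 98658343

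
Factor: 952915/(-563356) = -1*2^(-2)*5^1*140839^(-1)*190583^1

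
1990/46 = 43+6/23 ≈ 43.26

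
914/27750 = 457/13875 ≈ 0.0329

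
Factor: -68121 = -1*3^4*29^2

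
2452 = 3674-1222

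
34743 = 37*939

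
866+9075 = 9941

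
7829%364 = 185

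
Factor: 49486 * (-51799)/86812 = -1 * 2^(-1) * 17^1 * 109^1 * 227^1 * 277^1 * 1973^(-1) = -116514787/3946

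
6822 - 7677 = -855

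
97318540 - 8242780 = 89075760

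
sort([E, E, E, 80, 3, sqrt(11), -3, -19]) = [-19, -3, E, E, E, 3, sqrt(11), 80]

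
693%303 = 87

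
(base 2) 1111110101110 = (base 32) 7te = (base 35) 6lp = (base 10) 8110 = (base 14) 2d54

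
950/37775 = 38/1511 ≈ 0.0251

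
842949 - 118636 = 724313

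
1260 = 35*36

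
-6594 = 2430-9024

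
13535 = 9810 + 3725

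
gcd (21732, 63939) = 3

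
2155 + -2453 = -298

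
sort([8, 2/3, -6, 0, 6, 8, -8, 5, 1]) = [-8, -6, 0, 2/3, 1, 5, 6, 8, 8]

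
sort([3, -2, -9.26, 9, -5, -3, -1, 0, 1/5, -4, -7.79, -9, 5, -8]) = [-9.26, -9, -8, -7.79, -5, -4, -3, -2, -1, 0, 1/5, 3, 5, 9]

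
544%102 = 34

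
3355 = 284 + 3071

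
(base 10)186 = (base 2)10111010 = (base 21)8i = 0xba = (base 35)5b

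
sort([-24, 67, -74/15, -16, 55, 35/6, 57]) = [-24, -16, -74/15, 35/6, 55, 57, 67]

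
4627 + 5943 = 10570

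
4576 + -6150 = -1574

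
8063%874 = 197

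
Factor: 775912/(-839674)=-1 * 2^2 * 11^(-1) * 38167^(-1) * 96989^1=-387956/419837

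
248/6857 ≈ 0.0362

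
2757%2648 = 109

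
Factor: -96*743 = -1*2^5*3^1*743^1 = -71328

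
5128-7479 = -2351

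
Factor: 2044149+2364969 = 2^1*3^2*7^2*4999^1 = 4409118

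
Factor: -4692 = -1*2^2*3^1*17^1*23^1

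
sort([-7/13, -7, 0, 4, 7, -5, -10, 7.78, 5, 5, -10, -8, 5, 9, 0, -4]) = [-10, -10, -8, -7, -5, -4, -7/13, 0, 0, 4, 5, 5, 5, 7, 7.78, 9]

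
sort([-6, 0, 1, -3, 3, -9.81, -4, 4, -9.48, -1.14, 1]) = [-9.81, -9.48, -6, -4, -3, -1.14, 0, 1, 1, 3, 4]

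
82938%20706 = 114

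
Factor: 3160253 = 157^1 * 20129^1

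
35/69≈0.507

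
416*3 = 1248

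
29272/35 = 836+12/35≈836.34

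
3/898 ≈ 0.00334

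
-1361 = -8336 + 6975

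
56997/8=7124 + 5/8≈7124.63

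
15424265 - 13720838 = 1703427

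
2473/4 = 618 + 1/4 = 618.25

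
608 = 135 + 473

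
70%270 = 70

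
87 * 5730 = 498510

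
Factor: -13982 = -1*2^1*6991^1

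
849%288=273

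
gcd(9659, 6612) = 1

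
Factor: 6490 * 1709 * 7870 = 2^2 * 5^2 * 11^1 * 59^1 * 787^1 * 1709^1 = 87289396700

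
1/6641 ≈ 0.000151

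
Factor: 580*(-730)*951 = -1*2^3*3^1*5^2*29^1*73^1*317^1 = -402653400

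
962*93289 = 89744018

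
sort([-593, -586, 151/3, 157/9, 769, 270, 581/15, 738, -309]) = [-593, -586, -309, 157/9, 581/15, 151/3, 270, 738, 769]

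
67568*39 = 2635152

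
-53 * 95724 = -5073372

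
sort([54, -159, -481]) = [-481, -159, 54]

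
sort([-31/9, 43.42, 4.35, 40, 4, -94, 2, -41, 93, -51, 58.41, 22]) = [-94, -51, -41, -31/9, 2, 4, 4.35, 22, 40, 43.42, 58.41, 93]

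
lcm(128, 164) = 5248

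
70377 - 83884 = -13507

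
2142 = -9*(-238) 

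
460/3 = 153+1/3 ≈ 153.33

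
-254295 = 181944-436239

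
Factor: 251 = 251^1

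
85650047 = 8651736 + 76998311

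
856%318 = 220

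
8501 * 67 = 569567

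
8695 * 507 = 4408365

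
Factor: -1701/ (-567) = 3^1 = 3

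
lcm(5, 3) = 15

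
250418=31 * 8078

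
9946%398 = 394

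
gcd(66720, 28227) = 3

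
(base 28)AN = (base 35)8N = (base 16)12F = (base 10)303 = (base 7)612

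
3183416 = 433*7352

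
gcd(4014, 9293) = 1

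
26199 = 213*123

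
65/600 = 13/120≈0.108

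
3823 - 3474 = 349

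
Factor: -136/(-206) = 2^2 * 17^1 * 103^(-1) = 68/103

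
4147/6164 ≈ 0.673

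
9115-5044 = 4071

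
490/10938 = 245/5469 ≈ 0.0448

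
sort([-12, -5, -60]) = [-60, -12, -5]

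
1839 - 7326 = -5487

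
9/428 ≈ 0.0210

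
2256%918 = 420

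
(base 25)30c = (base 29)272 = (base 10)1887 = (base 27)2fo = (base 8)3537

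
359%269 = 90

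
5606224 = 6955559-1349335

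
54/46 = 27/23 ≈ 1.17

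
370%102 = 64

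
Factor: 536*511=2^3*7^1*67^1*73^1=273896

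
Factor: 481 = 13^1*37^1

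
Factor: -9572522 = -1*2^1*4786261^1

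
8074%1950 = 274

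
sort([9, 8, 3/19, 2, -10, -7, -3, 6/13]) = [-10, -7, -3, 3/19, 6/13, 2, 8, 9]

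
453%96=69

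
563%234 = 95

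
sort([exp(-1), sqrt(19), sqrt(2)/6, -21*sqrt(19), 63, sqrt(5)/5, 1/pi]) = [-21*sqrt(19), sqrt(2)/6, 1/pi, exp(-1), sqrt(5)/5, sqrt(19), 63]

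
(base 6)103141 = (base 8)20445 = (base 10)8485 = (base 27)bh7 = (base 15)27aa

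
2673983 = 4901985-2228002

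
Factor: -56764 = -1 * 2^2 * 23^1 * 617^1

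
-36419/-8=4552 + 3/8≈4552.38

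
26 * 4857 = 126282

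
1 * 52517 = 52517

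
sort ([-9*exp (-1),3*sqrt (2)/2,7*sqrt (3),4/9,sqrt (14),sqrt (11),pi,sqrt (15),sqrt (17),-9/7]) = [-9*exp (-1),-9/7,4/9,3*sqrt (2)/2,pi,sqrt (11),sqrt (14),sqrt (15),sqrt (17),7*sqrt (3)]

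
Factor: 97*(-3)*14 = -1*2^1*3^1*7^1*97^1 = -4074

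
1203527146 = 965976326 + 237550820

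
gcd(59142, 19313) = 1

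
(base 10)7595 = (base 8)16653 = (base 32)7db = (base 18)157h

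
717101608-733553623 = -16452015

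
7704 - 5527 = 2177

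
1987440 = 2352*845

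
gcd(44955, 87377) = 1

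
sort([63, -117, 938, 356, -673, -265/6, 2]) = [-673, -117, -265/6, 2, 63, 356, 938]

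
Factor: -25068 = -1*2^2*3^1*2089^1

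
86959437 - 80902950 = 6056487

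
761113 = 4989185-4228072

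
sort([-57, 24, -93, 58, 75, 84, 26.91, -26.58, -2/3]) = [-93, -57, -26.58, -2/3, 24, 26.91, 58, 75, 84]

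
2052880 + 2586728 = 4639608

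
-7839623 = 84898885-92738508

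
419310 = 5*83862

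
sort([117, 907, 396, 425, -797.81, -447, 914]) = [-797.81, -447, 117, 396, 425, 907, 914]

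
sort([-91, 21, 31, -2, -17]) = [-91, -17, -2, 21, 31]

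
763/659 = 1 + 104/659 ≈ 1.16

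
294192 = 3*98064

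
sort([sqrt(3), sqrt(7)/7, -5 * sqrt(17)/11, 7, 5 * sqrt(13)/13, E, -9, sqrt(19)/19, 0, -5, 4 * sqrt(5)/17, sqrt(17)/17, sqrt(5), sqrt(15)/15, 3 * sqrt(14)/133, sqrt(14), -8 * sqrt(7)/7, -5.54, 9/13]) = [-9, -5.54, -5, -8 * sqrt(7)/7, -5 * sqrt(17)/11, 0, 3 * sqrt(14)/133, sqrt(19)/19, sqrt(17)/17, sqrt(15)/15, sqrt(7)/7, 4 * sqrt(5)/17, 9/13, 5 * sqrt(13)/13, sqrt(3), sqrt(5), E, sqrt(14), 7]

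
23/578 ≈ 0.0398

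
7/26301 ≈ 0.000266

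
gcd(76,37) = 1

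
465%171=123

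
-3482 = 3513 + -6995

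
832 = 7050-6218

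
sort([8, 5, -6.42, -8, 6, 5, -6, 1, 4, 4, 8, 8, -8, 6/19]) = [-8, -8, -6.42, -6, 6/19, 1, 4, 4, 5, 5, 6, 8, 8, 8]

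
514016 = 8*64252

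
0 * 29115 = 0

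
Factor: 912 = 2^4*3^1*19^1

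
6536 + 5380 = 11916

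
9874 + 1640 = 11514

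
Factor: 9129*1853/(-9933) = -1*7^(-1)*11^(-1)*17^2*43^(-1)*109^1*179^1 = -5638679/3311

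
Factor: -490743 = -1*3^2*11^1*4957^1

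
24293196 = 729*33324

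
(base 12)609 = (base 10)873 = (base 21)1kc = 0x369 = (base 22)1hf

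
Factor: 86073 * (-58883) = -1 * 3^1 * 11^1 * 13^1 * 53^1 * 101^1 * 2207^1 = -5068236459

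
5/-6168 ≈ -0.000811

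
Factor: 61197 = 3^1 * 20399^1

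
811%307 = 197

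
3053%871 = 440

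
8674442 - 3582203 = 5092239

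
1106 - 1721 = -615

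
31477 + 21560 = 53037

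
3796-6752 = -2956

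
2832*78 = 220896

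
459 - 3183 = -2724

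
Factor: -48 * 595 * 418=-1 * 2^5 * 3^1 * 5^1 * 7^1 * 11^1 * 17^1 * 19^1=-11938080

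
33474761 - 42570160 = -9095399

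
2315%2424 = 2315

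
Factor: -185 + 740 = 3^1*5^1*37^1 = 555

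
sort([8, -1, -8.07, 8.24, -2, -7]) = [-8.07, -7, -2, -1, 8, 8.24]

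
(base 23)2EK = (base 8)2570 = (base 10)1400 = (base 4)111320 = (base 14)720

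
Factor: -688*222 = -1*2^5*3^1*37^1*43^1 = -152736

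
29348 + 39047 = 68395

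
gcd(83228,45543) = 1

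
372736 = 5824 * 64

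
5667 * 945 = 5355315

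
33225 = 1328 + 31897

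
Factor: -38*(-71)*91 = 2^1*7^1*13^1*19^1*71^1 = 245518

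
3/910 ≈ 0.00330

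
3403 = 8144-4741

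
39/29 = 1+10/29 ≈ 1.34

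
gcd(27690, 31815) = 15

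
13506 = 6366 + 7140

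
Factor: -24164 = -1*2^2*7^1*863^1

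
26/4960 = 13/2480 ≈ 0.00524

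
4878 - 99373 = -94495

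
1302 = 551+751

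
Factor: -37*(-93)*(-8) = -1*2^3*3^1*31^1*37^1 = -27528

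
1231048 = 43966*28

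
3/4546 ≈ 0.000660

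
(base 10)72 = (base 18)40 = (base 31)2a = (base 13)57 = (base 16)48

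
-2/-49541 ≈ 0.0000404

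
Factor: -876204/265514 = -1*2^1*3^3*7^1*19^1*61^1*132757^(-1) = -438102/132757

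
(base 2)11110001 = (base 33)7a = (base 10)241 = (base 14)133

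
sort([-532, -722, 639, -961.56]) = [-961.56, -722, -532, 639]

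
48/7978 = 24/3989 ≈ 0.00602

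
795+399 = 1194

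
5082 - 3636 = 1446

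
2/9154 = 1/4577 ≈ 0.000218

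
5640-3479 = 2161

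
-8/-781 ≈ 0.0102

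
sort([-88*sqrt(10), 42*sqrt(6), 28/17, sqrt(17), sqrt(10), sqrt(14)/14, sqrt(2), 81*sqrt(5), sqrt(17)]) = [-88*sqrt(10), sqrt(14)/14, sqrt(2), 28/17, sqrt(10), sqrt(17), sqrt(17), 42*sqrt(6), 81*sqrt(5)]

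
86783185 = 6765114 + 80018071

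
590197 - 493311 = 96886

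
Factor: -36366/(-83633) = 2^1 * 3^1 * 19^1 * 29^1 * 7603^(-1) = 3306/7603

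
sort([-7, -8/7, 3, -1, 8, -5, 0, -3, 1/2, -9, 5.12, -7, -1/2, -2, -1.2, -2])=[-9, -7, -7, -5, -3, -2, -2, -1.2, -8/7, -1, -1/2, 0, 1/2, 3, 5.12, 8]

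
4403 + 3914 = 8317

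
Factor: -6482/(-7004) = 2^(-1)*7^1*17^(-1)*103^(-1)*463^1 = 3241/3502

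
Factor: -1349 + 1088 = -1*3^2*29^1 = -261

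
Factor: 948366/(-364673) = -1 * 2^1 * 3^2 * 19^1 * 59^1 * 7759^(-1) = -20178/7759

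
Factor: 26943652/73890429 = 2^2*3^(-1)*97^(-1)*253919^(-1)*6735913^1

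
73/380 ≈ 0.192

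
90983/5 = 18196 + 3/5 = 18196.60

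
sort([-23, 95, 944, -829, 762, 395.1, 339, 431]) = [-829, -23, 95, 339, 395.1, 431, 762, 944]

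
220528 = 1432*154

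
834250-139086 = 695164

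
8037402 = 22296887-14259485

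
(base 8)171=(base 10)121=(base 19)67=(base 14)89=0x79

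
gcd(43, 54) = 1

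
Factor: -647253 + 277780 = -1 * 13^1 * 97^1 * 293^1 = -369473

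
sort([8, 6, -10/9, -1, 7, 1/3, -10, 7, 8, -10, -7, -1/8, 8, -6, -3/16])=[-10, -10, -7, -6, -10/9, -1, -3/16, -1/8, 1/3, 6, 7, 7, 8, 8, 8]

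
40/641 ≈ 0.0624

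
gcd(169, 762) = 1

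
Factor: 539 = 7^2*11^1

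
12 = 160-148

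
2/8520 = 1/4260 ≈ 0.000235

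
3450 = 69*50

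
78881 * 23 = 1814263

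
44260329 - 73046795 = -28786466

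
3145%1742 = 1403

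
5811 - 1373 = 4438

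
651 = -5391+6042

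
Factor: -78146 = -1*2^1*41^1*953^1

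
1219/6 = 203 + 1/6 ≈ 203.17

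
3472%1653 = 166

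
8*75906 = 607248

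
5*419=2095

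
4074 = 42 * 97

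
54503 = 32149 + 22354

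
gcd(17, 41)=1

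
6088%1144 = 368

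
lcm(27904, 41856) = 83712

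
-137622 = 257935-395557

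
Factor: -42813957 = -1*3^1*97^1*167^1*881^1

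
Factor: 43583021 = 43583021^1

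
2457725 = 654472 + 1803253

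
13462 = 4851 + 8611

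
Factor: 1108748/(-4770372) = -1*3^(-1)*109^1*331^(-1)*1201^(-1)*2543^1 = -277187/1192593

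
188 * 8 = 1504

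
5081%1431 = 788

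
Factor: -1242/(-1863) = 2^1*3^(-1) = 2/3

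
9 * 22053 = 198477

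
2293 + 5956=8249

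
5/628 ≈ 0.00796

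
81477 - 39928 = 41549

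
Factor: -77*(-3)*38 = 2^1*3^1*7^1*11^1*19^1 = 8778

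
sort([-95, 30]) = [-95, 30]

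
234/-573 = -78/191 ≈ -0.408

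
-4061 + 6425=2364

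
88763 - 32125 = 56638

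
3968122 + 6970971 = 10939093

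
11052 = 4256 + 6796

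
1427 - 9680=-8253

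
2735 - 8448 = -5713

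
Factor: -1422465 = -1*3^1*5^1*11^1*37^1*233^1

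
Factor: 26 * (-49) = -1 * 2^1 * 7^2 * 13^1 = -1274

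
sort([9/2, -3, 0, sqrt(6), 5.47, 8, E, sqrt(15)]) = [-3, 0, sqrt(6), E, sqrt(15), 9/2, 5.47, 8]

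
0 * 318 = 0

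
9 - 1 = 8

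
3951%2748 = 1203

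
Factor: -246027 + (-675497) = -1 * 2^2 * 101^1 * 2281^1 = -921524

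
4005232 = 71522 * 56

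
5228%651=20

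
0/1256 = 0 = 0.00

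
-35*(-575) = 20125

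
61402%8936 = 7786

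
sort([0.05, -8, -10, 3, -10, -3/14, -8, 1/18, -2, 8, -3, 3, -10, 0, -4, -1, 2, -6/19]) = [-10, -10, -10, -8, -8, -4, -3, -2, -1, -6/19, -3/14, 0, 0.05, 1/18, 2, 3, 3, 8]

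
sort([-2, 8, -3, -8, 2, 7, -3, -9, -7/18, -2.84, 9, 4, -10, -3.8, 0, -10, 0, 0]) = [-10, -10, -9, -8, -3.8, -3, -3, -2.84, -2, -7/18, 0, 0, 0, 2, 4, 7, 8, 9]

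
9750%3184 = 198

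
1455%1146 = 309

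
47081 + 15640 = 62721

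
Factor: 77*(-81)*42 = -1*2^1*3^5*7^2*11^1 = -261954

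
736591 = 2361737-1625146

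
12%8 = 4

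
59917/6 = 9986 + 1/6 ≈ 9986.17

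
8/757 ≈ 0.0106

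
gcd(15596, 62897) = 1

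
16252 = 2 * 8126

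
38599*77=2972123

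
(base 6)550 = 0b11010010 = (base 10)210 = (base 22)9c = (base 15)e0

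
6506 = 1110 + 5396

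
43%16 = 11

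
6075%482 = 291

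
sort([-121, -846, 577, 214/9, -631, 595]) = [-846, -631, -121, 214/9, 577, 595]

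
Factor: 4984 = 2^3*7^1*89^1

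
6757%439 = 172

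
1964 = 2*982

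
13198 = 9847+3351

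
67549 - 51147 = 16402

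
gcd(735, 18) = 3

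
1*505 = 505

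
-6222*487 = -3030114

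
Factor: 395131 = 11^1*17^1*2113^1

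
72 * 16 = 1152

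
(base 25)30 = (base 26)2n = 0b1001011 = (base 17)47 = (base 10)75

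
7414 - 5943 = 1471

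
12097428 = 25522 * 474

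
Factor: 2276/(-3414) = -1 * 2^1 * 3^(-1) = -2/3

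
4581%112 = 101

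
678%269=140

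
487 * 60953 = 29684111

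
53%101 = 53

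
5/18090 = 1/3618 ≈ 0.000276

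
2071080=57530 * 36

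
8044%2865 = 2314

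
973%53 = 19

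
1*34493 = 34493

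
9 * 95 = 855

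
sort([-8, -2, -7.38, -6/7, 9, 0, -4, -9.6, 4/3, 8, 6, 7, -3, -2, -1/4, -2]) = [-9.6, -8, -7.38, -4, -3, -2, -2, -2, -6/7, -1/4, 0, 4/3, 6, 7, 8, 9]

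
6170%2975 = 220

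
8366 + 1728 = 10094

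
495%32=15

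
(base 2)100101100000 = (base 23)4c8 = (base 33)26o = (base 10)2400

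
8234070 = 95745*86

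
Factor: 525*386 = 2^1*3^1*5^2*7^1*193^1 = 202650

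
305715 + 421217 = 726932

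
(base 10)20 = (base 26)k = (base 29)k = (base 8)24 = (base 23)k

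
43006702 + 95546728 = 138553430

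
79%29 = 21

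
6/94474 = 3/47237 ≈ 0.0000635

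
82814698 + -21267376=61547322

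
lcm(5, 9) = 45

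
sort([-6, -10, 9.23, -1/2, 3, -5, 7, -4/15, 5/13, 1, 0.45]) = [-10, -6, -5, -1/2, -4/15, 5/13, 0.45, 1, 3, 7, 9.23]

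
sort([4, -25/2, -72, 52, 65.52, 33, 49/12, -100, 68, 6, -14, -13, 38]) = [-100, -72, -14, -13, -25/2, 4, 49/12, 6, 33, 38, 52, 65.52, 68]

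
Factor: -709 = -1*709^1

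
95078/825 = 115 + 203/825 ≈ 115.25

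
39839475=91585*435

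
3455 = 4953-1498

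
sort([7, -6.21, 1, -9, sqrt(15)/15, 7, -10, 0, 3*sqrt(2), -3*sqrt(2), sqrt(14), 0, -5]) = [-10, -9, -6.21, -5, -3*sqrt(2), 0, 0, sqrt(15)/15, 1, sqrt(14), 3*sqrt(2), 7, 7]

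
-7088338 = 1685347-8773685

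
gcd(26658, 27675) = 9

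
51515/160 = 321+31/32 ≈ 321.97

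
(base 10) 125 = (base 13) 98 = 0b1111101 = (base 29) 49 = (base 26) 4l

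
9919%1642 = 67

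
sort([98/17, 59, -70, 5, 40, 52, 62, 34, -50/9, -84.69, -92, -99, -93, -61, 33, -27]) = [-99, -93, -92, -84.69, -70, -61, -27, -50/9, 5, 98/17, 33, 34, 40, 52, 59, 62]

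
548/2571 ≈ 0.213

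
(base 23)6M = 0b10100000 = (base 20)80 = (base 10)160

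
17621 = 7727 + 9894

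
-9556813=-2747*3479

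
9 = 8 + 1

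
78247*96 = 7511712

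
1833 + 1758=3591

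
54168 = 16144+38024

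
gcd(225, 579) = 3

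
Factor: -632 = -1 * 2^3 * 79^1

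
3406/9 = 378 + 4/9 ≈ 378.44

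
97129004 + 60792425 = 157921429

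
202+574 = 776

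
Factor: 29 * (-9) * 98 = -1 * 2^1 * 3^2 * 7^2 * 29^1 = -25578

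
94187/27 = 3488 + 11/27 ≈ 3488.41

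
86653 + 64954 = 151607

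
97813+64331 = 162144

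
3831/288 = 13 + 29/96 ≈ 13.30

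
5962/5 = 1192 + 2/5 = 1192.40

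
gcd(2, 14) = 2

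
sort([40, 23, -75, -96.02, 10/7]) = [-96.02, -75, 10/7, 23, 40]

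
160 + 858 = 1018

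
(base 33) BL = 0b110000000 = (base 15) 1A9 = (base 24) G0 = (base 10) 384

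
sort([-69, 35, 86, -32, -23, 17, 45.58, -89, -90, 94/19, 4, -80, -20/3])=[-90, -89, -80, -69, -32, -23, -20/3, 4, 94/19, 17, 35, 45.58, 86]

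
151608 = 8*18951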